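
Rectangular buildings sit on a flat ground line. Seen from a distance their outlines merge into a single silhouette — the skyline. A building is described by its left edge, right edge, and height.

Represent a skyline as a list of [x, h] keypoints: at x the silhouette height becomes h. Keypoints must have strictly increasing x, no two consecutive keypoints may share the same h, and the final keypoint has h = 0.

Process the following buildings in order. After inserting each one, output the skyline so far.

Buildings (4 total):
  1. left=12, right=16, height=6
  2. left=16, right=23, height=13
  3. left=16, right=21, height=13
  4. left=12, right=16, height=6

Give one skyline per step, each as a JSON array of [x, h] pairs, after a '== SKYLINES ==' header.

== SKYLINES ==
[[12,6],[16,0]]
[[12,6],[16,13],[23,0]]
[[12,6],[16,13],[23,0]]
[[12,6],[16,13],[23,0]]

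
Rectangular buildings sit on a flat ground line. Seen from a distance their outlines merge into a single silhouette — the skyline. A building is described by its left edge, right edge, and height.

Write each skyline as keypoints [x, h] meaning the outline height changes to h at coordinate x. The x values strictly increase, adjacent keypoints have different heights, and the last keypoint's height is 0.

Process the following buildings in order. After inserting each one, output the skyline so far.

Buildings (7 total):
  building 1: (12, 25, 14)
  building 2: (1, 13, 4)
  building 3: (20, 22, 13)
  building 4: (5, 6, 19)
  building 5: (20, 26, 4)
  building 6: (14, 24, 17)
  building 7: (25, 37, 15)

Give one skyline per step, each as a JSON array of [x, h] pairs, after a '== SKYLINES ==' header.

== SKYLINES ==
[[12,14],[25,0]]
[[1,4],[12,14],[25,0]]
[[1,4],[12,14],[25,0]]
[[1,4],[5,19],[6,4],[12,14],[25,0]]
[[1,4],[5,19],[6,4],[12,14],[25,4],[26,0]]
[[1,4],[5,19],[6,4],[12,14],[14,17],[24,14],[25,4],[26,0]]
[[1,4],[5,19],[6,4],[12,14],[14,17],[24,14],[25,15],[37,0]]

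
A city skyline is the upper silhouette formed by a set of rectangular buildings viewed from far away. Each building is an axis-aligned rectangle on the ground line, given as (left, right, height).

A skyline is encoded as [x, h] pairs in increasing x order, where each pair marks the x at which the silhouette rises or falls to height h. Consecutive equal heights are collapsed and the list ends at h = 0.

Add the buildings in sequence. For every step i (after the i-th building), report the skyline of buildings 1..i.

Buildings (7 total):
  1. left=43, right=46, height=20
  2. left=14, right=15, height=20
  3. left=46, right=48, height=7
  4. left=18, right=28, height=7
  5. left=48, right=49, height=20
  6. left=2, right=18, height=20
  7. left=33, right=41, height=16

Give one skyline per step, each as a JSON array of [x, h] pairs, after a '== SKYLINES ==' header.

== SKYLINES ==
[[43,20],[46,0]]
[[14,20],[15,0],[43,20],[46,0]]
[[14,20],[15,0],[43,20],[46,7],[48,0]]
[[14,20],[15,0],[18,7],[28,0],[43,20],[46,7],[48,0]]
[[14,20],[15,0],[18,7],[28,0],[43,20],[46,7],[48,20],[49,0]]
[[2,20],[18,7],[28,0],[43,20],[46,7],[48,20],[49,0]]
[[2,20],[18,7],[28,0],[33,16],[41,0],[43,20],[46,7],[48,20],[49,0]]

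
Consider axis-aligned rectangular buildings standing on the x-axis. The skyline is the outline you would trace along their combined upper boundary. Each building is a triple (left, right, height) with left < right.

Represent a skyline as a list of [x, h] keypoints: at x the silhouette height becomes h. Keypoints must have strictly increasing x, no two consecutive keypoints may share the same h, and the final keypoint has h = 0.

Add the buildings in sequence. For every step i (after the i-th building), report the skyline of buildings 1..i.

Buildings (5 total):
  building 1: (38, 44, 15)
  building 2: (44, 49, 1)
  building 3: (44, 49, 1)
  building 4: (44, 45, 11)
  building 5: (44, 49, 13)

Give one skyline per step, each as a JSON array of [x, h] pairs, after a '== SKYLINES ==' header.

== SKYLINES ==
[[38,15],[44,0]]
[[38,15],[44,1],[49,0]]
[[38,15],[44,1],[49,0]]
[[38,15],[44,11],[45,1],[49,0]]
[[38,15],[44,13],[49,0]]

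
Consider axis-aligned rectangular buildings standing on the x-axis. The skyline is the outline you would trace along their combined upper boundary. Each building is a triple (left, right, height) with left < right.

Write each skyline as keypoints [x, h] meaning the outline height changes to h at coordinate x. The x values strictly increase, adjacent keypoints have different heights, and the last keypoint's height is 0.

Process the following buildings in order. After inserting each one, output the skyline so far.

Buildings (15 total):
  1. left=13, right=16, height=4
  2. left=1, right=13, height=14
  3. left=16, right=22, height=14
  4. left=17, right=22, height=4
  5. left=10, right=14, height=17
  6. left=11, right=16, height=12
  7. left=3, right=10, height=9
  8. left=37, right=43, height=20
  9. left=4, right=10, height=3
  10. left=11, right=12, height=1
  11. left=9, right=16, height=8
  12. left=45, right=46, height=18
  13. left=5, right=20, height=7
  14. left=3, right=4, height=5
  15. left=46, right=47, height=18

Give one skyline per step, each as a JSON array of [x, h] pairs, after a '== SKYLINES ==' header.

== SKYLINES ==
[[13,4],[16,0]]
[[1,14],[13,4],[16,0]]
[[1,14],[13,4],[16,14],[22,0]]
[[1,14],[13,4],[16,14],[22,0]]
[[1,14],[10,17],[14,4],[16,14],[22,0]]
[[1,14],[10,17],[14,12],[16,14],[22,0]]
[[1,14],[10,17],[14,12],[16,14],[22,0]]
[[1,14],[10,17],[14,12],[16,14],[22,0],[37,20],[43,0]]
[[1,14],[10,17],[14,12],[16,14],[22,0],[37,20],[43,0]]
[[1,14],[10,17],[14,12],[16,14],[22,0],[37,20],[43,0]]
[[1,14],[10,17],[14,12],[16,14],[22,0],[37,20],[43,0]]
[[1,14],[10,17],[14,12],[16,14],[22,0],[37,20],[43,0],[45,18],[46,0]]
[[1,14],[10,17],[14,12],[16,14],[22,0],[37,20],[43,0],[45,18],[46,0]]
[[1,14],[10,17],[14,12],[16,14],[22,0],[37,20],[43,0],[45,18],[46,0]]
[[1,14],[10,17],[14,12],[16,14],[22,0],[37,20],[43,0],[45,18],[47,0]]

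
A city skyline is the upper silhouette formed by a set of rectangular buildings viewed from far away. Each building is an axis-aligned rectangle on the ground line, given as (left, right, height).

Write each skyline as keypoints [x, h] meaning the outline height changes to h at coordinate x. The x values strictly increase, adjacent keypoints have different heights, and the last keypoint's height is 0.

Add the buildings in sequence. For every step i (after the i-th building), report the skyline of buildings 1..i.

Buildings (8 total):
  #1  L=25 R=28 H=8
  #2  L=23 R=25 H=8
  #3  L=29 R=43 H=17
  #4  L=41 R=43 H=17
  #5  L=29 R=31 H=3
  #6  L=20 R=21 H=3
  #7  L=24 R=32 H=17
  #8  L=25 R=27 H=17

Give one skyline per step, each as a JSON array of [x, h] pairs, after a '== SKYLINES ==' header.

== SKYLINES ==
[[25,8],[28,0]]
[[23,8],[28,0]]
[[23,8],[28,0],[29,17],[43,0]]
[[23,8],[28,0],[29,17],[43,0]]
[[23,8],[28,0],[29,17],[43,0]]
[[20,3],[21,0],[23,8],[28,0],[29,17],[43,0]]
[[20,3],[21,0],[23,8],[24,17],[43,0]]
[[20,3],[21,0],[23,8],[24,17],[43,0]]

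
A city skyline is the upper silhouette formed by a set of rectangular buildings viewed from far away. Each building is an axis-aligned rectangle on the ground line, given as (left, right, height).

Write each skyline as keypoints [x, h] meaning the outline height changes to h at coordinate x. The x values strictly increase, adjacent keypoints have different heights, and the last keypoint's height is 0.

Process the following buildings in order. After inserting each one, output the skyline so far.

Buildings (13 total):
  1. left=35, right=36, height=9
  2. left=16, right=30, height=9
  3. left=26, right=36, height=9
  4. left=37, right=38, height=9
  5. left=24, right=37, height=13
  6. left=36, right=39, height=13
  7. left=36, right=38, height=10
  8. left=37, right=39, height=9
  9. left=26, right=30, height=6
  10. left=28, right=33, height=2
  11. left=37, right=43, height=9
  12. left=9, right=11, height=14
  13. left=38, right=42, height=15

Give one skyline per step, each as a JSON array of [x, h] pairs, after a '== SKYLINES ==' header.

== SKYLINES ==
[[35,9],[36,0]]
[[16,9],[30,0],[35,9],[36,0]]
[[16,9],[36,0]]
[[16,9],[36,0],[37,9],[38,0]]
[[16,9],[24,13],[37,9],[38,0]]
[[16,9],[24,13],[39,0]]
[[16,9],[24,13],[39,0]]
[[16,9],[24,13],[39,0]]
[[16,9],[24,13],[39,0]]
[[16,9],[24,13],[39,0]]
[[16,9],[24,13],[39,9],[43,0]]
[[9,14],[11,0],[16,9],[24,13],[39,9],[43,0]]
[[9,14],[11,0],[16,9],[24,13],[38,15],[42,9],[43,0]]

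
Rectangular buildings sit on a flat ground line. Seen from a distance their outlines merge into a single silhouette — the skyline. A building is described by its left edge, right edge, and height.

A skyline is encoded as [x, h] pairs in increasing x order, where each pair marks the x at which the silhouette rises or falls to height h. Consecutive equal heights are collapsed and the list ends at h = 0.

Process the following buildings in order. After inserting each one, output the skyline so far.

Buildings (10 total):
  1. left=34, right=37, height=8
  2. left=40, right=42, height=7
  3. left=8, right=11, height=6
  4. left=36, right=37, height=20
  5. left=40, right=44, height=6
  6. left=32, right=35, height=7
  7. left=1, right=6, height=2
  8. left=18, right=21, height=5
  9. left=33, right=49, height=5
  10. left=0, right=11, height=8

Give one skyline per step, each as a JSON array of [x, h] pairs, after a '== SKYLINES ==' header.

== SKYLINES ==
[[34,8],[37,0]]
[[34,8],[37,0],[40,7],[42,0]]
[[8,6],[11,0],[34,8],[37,0],[40,7],[42,0]]
[[8,6],[11,0],[34,8],[36,20],[37,0],[40,7],[42,0]]
[[8,6],[11,0],[34,8],[36,20],[37,0],[40,7],[42,6],[44,0]]
[[8,6],[11,0],[32,7],[34,8],[36,20],[37,0],[40,7],[42,6],[44,0]]
[[1,2],[6,0],[8,6],[11,0],[32,7],[34,8],[36,20],[37,0],[40,7],[42,6],[44,0]]
[[1,2],[6,0],[8,6],[11,0],[18,5],[21,0],[32,7],[34,8],[36,20],[37,0],[40,7],[42,6],[44,0]]
[[1,2],[6,0],[8,6],[11,0],[18,5],[21,0],[32,7],[34,8],[36,20],[37,5],[40,7],[42,6],[44,5],[49,0]]
[[0,8],[11,0],[18,5],[21,0],[32,7],[34,8],[36,20],[37,5],[40,7],[42,6],[44,5],[49,0]]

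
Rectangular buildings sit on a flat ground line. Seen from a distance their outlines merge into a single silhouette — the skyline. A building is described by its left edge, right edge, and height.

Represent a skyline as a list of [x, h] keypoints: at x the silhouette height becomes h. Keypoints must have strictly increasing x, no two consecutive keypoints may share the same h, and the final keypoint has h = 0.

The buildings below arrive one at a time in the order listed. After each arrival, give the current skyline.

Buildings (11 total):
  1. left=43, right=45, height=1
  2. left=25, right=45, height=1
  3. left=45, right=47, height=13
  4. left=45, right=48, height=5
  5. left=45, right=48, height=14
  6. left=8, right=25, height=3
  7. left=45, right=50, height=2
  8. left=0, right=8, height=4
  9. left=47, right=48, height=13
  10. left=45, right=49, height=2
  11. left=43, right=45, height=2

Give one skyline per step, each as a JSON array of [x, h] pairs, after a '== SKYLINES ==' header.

== SKYLINES ==
[[43,1],[45,0]]
[[25,1],[45,0]]
[[25,1],[45,13],[47,0]]
[[25,1],[45,13],[47,5],[48,0]]
[[25,1],[45,14],[48,0]]
[[8,3],[25,1],[45,14],[48,0]]
[[8,3],[25,1],[45,14],[48,2],[50,0]]
[[0,4],[8,3],[25,1],[45,14],[48,2],[50,0]]
[[0,4],[8,3],[25,1],[45,14],[48,2],[50,0]]
[[0,4],[8,3],[25,1],[45,14],[48,2],[50,0]]
[[0,4],[8,3],[25,1],[43,2],[45,14],[48,2],[50,0]]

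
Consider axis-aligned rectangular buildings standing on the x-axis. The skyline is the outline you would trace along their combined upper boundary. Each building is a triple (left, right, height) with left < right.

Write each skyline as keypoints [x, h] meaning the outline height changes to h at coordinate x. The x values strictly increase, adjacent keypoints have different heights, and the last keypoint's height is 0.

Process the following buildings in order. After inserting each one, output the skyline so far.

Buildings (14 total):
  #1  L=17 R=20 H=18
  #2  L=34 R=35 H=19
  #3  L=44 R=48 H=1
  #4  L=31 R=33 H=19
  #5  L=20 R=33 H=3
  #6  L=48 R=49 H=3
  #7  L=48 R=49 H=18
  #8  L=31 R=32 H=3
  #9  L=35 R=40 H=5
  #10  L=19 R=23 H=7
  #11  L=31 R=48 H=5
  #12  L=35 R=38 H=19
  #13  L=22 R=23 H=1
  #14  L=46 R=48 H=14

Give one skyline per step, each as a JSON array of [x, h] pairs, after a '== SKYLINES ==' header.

== SKYLINES ==
[[17,18],[20,0]]
[[17,18],[20,0],[34,19],[35,0]]
[[17,18],[20,0],[34,19],[35,0],[44,1],[48,0]]
[[17,18],[20,0],[31,19],[33,0],[34,19],[35,0],[44,1],[48,0]]
[[17,18],[20,3],[31,19],[33,0],[34,19],[35,0],[44,1],[48,0]]
[[17,18],[20,3],[31,19],[33,0],[34,19],[35,0],[44,1],[48,3],[49,0]]
[[17,18],[20,3],[31,19],[33,0],[34,19],[35,0],[44,1],[48,18],[49,0]]
[[17,18],[20,3],[31,19],[33,0],[34,19],[35,0],[44,1],[48,18],[49,0]]
[[17,18],[20,3],[31,19],[33,0],[34,19],[35,5],[40,0],[44,1],[48,18],[49,0]]
[[17,18],[20,7],[23,3],[31,19],[33,0],[34,19],[35,5],[40,0],[44,1],[48,18],[49,0]]
[[17,18],[20,7],[23,3],[31,19],[33,5],[34,19],[35,5],[48,18],[49,0]]
[[17,18],[20,7],[23,3],[31,19],[33,5],[34,19],[38,5],[48,18],[49,0]]
[[17,18],[20,7],[23,3],[31,19],[33,5],[34,19],[38,5],[48,18],[49,0]]
[[17,18],[20,7],[23,3],[31,19],[33,5],[34,19],[38,5],[46,14],[48,18],[49,0]]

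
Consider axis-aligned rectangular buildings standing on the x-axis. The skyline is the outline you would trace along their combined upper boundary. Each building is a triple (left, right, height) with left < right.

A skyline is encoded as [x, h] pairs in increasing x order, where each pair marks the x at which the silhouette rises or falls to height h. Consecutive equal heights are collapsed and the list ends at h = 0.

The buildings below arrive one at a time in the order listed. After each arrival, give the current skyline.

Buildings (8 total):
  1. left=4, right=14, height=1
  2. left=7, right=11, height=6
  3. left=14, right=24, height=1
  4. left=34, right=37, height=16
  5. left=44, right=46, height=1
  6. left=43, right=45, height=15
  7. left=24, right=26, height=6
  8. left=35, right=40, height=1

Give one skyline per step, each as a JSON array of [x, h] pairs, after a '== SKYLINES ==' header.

== SKYLINES ==
[[4,1],[14,0]]
[[4,1],[7,6],[11,1],[14,0]]
[[4,1],[7,6],[11,1],[24,0]]
[[4,1],[7,6],[11,1],[24,0],[34,16],[37,0]]
[[4,1],[7,6],[11,1],[24,0],[34,16],[37,0],[44,1],[46,0]]
[[4,1],[7,6],[11,1],[24,0],[34,16],[37,0],[43,15],[45,1],[46,0]]
[[4,1],[7,6],[11,1],[24,6],[26,0],[34,16],[37,0],[43,15],[45,1],[46,0]]
[[4,1],[7,6],[11,1],[24,6],[26,0],[34,16],[37,1],[40,0],[43,15],[45,1],[46,0]]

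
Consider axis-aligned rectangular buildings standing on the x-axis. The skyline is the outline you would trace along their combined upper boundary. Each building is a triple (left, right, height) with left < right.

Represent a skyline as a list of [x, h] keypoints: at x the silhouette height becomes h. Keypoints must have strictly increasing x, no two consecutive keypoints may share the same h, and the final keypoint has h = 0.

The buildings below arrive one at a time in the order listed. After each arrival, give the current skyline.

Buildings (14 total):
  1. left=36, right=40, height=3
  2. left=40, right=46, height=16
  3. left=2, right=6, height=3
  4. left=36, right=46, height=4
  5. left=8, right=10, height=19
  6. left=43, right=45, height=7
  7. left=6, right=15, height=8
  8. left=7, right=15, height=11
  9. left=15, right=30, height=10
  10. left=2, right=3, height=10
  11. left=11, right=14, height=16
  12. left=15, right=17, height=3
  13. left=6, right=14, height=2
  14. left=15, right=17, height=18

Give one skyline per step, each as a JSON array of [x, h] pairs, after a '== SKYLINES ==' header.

== SKYLINES ==
[[36,3],[40,0]]
[[36,3],[40,16],[46,0]]
[[2,3],[6,0],[36,3],[40,16],[46,0]]
[[2,3],[6,0],[36,4],[40,16],[46,0]]
[[2,3],[6,0],[8,19],[10,0],[36,4],[40,16],[46,0]]
[[2,3],[6,0],[8,19],[10,0],[36,4],[40,16],[46,0]]
[[2,3],[6,8],[8,19],[10,8],[15,0],[36,4],[40,16],[46,0]]
[[2,3],[6,8],[7,11],[8,19],[10,11],[15,0],[36,4],[40,16],[46,0]]
[[2,3],[6,8],[7,11],[8,19],[10,11],[15,10],[30,0],[36,4],[40,16],[46,0]]
[[2,10],[3,3],[6,8],[7,11],[8,19],[10,11],[15,10],[30,0],[36,4],[40,16],[46,0]]
[[2,10],[3,3],[6,8],[7,11],[8,19],[10,11],[11,16],[14,11],[15,10],[30,0],[36,4],[40,16],[46,0]]
[[2,10],[3,3],[6,8],[7,11],[8,19],[10,11],[11,16],[14,11],[15,10],[30,0],[36,4],[40,16],[46,0]]
[[2,10],[3,3],[6,8],[7,11],[8,19],[10,11],[11,16],[14,11],[15,10],[30,0],[36,4],[40,16],[46,0]]
[[2,10],[3,3],[6,8],[7,11],[8,19],[10,11],[11,16],[14,11],[15,18],[17,10],[30,0],[36,4],[40,16],[46,0]]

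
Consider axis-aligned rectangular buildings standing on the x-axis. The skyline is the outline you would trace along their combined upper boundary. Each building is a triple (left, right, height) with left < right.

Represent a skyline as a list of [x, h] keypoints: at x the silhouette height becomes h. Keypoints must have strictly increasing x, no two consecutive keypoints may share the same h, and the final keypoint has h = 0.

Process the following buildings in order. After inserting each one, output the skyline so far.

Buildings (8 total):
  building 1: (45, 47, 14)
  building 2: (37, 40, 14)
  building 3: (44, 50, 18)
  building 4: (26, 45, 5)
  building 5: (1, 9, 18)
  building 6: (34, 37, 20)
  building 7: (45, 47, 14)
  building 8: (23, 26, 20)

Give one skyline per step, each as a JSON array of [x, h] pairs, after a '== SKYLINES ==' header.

== SKYLINES ==
[[45,14],[47,0]]
[[37,14],[40,0],[45,14],[47,0]]
[[37,14],[40,0],[44,18],[50,0]]
[[26,5],[37,14],[40,5],[44,18],[50,0]]
[[1,18],[9,0],[26,5],[37,14],[40,5],[44,18],[50,0]]
[[1,18],[9,0],[26,5],[34,20],[37,14],[40,5],[44,18],[50,0]]
[[1,18],[9,0],[26,5],[34,20],[37,14],[40,5],[44,18],[50,0]]
[[1,18],[9,0],[23,20],[26,5],[34,20],[37,14],[40,5],[44,18],[50,0]]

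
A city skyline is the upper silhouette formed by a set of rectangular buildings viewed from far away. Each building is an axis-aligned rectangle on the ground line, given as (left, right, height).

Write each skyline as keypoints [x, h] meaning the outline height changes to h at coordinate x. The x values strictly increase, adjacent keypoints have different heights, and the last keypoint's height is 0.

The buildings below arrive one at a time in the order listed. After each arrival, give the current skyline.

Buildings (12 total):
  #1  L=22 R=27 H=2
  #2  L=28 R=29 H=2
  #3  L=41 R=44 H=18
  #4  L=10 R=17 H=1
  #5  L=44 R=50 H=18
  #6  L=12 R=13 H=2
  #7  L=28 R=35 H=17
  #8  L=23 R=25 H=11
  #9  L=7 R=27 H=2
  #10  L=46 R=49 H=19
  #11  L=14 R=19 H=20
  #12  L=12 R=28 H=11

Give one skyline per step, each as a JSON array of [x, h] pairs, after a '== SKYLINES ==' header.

== SKYLINES ==
[[22,2],[27,0]]
[[22,2],[27,0],[28,2],[29,0]]
[[22,2],[27,0],[28,2],[29,0],[41,18],[44,0]]
[[10,1],[17,0],[22,2],[27,0],[28,2],[29,0],[41,18],[44,0]]
[[10,1],[17,0],[22,2],[27,0],[28,2],[29,0],[41,18],[50,0]]
[[10,1],[12,2],[13,1],[17,0],[22,2],[27,0],[28,2],[29,0],[41,18],[50,0]]
[[10,1],[12,2],[13,1],[17,0],[22,2],[27,0],[28,17],[35,0],[41,18],[50,0]]
[[10,1],[12,2],[13,1],[17,0],[22,2],[23,11],[25,2],[27,0],[28,17],[35,0],[41,18],[50,0]]
[[7,2],[23,11],[25,2],[27,0],[28,17],[35,0],[41,18],[50,0]]
[[7,2],[23,11],[25,2],[27,0],[28,17],[35,0],[41,18],[46,19],[49,18],[50,0]]
[[7,2],[14,20],[19,2],[23,11],[25,2],[27,0],[28,17],[35,0],[41,18],[46,19],[49,18],[50,0]]
[[7,2],[12,11],[14,20],[19,11],[28,17],[35,0],[41,18],[46,19],[49,18],[50,0]]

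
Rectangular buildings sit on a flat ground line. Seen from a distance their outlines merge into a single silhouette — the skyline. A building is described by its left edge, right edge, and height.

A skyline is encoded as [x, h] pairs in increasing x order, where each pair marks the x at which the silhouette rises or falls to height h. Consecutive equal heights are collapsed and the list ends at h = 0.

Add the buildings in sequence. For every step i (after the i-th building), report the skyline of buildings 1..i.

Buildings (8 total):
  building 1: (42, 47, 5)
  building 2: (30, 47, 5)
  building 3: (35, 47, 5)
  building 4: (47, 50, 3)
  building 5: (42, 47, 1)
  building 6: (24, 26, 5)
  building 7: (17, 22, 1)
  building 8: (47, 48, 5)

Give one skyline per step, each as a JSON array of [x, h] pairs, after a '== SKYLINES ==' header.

== SKYLINES ==
[[42,5],[47,0]]
[[30,5],[47,0]]
[[30,5],[47,0]]
[[30,5],[47,3],[50,0]]
[[30,5],[47,3],[50,0]]
[[24,5],[26,0],[30,5],[47,3],[50,0]]
[[17,1],[22,0],[24,5],[26,0],[30,5],[47,3],[50,0]]
[[17,1],[22,0],[24,5],[26,0],[30,5],[48,3],[50,0]]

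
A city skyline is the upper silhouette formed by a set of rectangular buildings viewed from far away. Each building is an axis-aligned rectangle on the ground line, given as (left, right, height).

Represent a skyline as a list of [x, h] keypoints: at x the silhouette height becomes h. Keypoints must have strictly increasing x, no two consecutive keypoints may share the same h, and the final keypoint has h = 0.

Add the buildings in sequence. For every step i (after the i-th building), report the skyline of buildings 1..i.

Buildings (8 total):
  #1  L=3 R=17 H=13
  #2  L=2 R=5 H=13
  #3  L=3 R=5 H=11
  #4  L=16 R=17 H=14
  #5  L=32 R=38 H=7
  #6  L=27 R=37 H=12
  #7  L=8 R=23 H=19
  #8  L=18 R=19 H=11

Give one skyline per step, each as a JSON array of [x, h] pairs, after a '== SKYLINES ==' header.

== SKYLINES ==
[[3,13],[17,0]]
[[2,13],[17,0]]
[[2,13],[17,0]]
[[2,13],[16,14],[17,0]]
[[2,13],[16,14],[17,0],[32,7],[38,0]]
[[2,13],[16,14],[17,0],[27,12],[37,7],[38,0]]
[[2,13],[8,19],[23,0],[27,12],[37,7],[38,0]]
[[2,13],[8,19],[23,0],[27,12],[37,7],[38,0]]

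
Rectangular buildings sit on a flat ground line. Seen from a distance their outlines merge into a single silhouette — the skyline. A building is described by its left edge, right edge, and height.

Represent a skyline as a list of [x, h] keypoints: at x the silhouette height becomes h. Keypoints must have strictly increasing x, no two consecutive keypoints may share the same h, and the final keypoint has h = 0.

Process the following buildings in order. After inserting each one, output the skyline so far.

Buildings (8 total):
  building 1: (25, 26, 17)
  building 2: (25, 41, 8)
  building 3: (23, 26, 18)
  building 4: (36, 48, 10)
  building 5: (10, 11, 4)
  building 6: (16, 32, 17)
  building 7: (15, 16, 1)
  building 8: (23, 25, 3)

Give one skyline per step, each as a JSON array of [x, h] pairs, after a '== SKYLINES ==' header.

== SKYLINES ==
[[25,17],[26,0]]
[[25,17],[26,8],[41,0]]
[[23,18],[26,8],[41,0]]
[[23,18],[26,8],[36,10],[48,0]]
[[10,4],[11,0],[23,18],[26,8],[36,10],[48,0]]
[[10,4],[11,0],[16,17],[23,18],[26,17],[32,8],[36,10],[48,0]]
[[10,4],[11,0],[15,1],[16,17],[23,18],[26,17],[32,8],[36,10],[48,0]]
[[10,4],[11,0],[15,1],[16,17],[23,18],[26,17],[32,8],[36,10],[48,0]]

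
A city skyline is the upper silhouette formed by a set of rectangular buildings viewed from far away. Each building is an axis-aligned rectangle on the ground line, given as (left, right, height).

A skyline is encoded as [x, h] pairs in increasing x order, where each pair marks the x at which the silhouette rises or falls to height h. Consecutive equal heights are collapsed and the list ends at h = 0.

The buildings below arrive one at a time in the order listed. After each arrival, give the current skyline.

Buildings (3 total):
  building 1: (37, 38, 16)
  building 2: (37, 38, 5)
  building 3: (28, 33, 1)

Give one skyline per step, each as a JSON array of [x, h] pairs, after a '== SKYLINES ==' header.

== SKYLINES ==
[[37,16],[38,0]]
[[37,16],[38,0]]
[[28,1],[33,0],[37,16],[38,0]]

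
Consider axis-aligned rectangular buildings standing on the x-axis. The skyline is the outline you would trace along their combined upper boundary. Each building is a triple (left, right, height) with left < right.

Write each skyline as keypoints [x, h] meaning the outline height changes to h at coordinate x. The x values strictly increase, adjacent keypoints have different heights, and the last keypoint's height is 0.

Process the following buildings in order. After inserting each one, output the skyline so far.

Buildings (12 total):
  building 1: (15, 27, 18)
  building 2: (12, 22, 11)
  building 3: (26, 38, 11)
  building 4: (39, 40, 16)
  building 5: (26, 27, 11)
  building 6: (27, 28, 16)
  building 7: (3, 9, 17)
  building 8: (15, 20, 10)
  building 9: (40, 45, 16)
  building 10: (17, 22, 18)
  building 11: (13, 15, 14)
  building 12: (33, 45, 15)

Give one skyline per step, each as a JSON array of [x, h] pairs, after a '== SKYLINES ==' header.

== SKYLINES ==
[[15,18],[27,0]]
[[12,11],[15,18],[27,0]]
[[12,11],[15,18],[27,11],[38,0]]
[[12,11],[15,18],[27,11],[38,0],[39,16],[40,0]]
[[12,11],[15,18],[27,11],[38,0],[39,16],[40,0]]
[[12,11],[15,18],[27,16],[28,11],[38,0],[39,16],[40,0]]
[[3,17],[9,0],[12,11],[15,18],[27,16],[28,11],[38,0],[39,16],[40,0]]
[[3,17],[9,0],[12,11],[15,18],[27,16],[28,11],[38,0],[39,16],[40,0]]
[[3,17],[9,0],[12,11],[15,18],[27,16],[28,11],[38,0],[39,16],[45,0]]
[[3,17],[9,0],[12,11],[15,18],[27,16],[28,11],[38,0],[39,16],[45,0]]
[[3,17],[9,0],[12,11],[13,14],[15,18],[27,16],[28,11],[38,0],[39,16],[45,0]]
[[3,17],[9,0],[12,11],[13,14],[15,18],[27,16],[28,11],[33,15],[39,16],[45,0]]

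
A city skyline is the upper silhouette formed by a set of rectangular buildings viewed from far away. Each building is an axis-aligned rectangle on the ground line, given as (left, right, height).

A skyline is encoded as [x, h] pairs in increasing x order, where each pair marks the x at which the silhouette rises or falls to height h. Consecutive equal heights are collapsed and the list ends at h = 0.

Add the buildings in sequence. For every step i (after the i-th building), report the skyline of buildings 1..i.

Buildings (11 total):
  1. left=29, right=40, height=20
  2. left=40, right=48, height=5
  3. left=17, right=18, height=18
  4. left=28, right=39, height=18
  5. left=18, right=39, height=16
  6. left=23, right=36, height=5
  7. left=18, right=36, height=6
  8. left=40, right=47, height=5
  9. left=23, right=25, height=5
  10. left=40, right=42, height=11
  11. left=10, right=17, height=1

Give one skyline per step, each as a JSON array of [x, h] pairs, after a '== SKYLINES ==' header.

== SKYLINES ==
[[29,20],[40,0]]
[[29,20],[40,5],[48,0]]
[[17,18],[18,0],[29,20],[40,5],[48,0]]
[[17,18],[18,0],[28,18],[29,20],[40,5],[48,0]]
[[17,18],[18,16],[28,18],[29,20],[40,5],[48,0]]
[[17,18],[18,16],[28,18],[29,20],[40,5],[48,0]]
[[17,18],[18,16],[28,18],[29,20],[40,5],[48,0]]
[[17,18],[18,16],[28,18],[29,20],[40,5],[48,0]]
[[17,18],[18,16],[28,18],[29,20],[40,5],[48,0]]
[[17,18],[18,16],[28,18],[29,20],[40,11],[42,5],[48,0]]
[[10,1],[17,18],[18,16],[28,18],[29,20],[40,11],[42,5],[48,0]]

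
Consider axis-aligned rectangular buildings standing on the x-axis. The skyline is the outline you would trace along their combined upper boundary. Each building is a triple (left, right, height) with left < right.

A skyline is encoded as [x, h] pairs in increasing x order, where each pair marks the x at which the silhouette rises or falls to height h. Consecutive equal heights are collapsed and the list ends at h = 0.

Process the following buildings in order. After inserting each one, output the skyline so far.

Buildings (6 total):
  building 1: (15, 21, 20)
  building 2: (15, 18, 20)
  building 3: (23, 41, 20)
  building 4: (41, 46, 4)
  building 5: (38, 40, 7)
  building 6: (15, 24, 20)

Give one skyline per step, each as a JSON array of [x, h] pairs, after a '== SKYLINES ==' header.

== SKYLINES ==
[[15,20],[21,0]]
[[15,20],[21,0]]
[[15,20],[21,0],[23,20],[41,0]]
[[15,20],[21,0],[23,20],[41,4],[46,0]]
[[15,20],[21,0],[23,20],[41,4],[46,0]]
[[15,20],[41,4],[46,0]]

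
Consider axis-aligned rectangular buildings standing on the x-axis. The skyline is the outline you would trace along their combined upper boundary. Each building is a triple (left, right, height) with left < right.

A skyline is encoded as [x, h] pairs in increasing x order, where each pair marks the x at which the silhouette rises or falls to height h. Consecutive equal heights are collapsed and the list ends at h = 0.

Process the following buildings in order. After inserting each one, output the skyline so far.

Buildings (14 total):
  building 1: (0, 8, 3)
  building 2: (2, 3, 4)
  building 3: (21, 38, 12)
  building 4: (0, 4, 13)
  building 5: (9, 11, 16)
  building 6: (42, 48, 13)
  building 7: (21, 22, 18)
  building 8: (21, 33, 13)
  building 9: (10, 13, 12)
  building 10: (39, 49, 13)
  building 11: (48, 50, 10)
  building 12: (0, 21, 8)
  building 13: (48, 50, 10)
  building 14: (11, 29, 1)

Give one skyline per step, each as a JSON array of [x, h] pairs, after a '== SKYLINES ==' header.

== SKYLINES ==
[[0,3],[8,0]]
[[0,3],[2,4],[3,3],[8,0]]
[[0,3],[2,4],[3,3],[8,0],[21,12],[38,0]]
[[0,13],[4,3],[8,0],[21,12],[38,0]]
[[0,13],[4,3],[8,0],[9,16],[11,0],[21,12],[38,0]]
[[0,13],[4,3],[8,0],[9,16],[11,0],[21,12],[38,0],[42,13],[48,0]]
[[0,13],[4,3],[8,0],[9,16],[11,0],[21,18],[22,12],[38,0],[42,13],[48,0]]
[[0,13],[4,3],[8,0],[9,16],[11,0],[21,18],[22,13],[33,12],[38,0],[42,13],[48,0]]
[[0,13],[4,3],[8,0],[9,16],[11,12],[13,0],[21,18],[22,13],[33,12],[38,0],[42,13],[48,0]]
[[0,13],[4,3],[8,0],[9,16],[11,12],[13,0],[21,18],[22,13],[33,12],[38,0],[39,13],[49,0]]
[[0,13],[4,3],[8,0],[9,16],[11,12],[13,0],[21,18],[22,13],[33,12],[38,0],[39,13],[49,10],[50,0]]
[[0,13],[4,8],[9,16],[11,12],[13,8],[21,18],[22,13],[33,12],[38,0],[39,13],[49,10],[50,0]]
[[0,13],[4,8],[9,16],[11,12],[13,8],[21,18],[22,13],[33,12],[38,0],[39,13],[49,10],[50,0]]
[[0,13],[4,8],[9,16],[11,12],[13,8],[21,18],[22,13],[33,12],[38,0],[39,13],[49,10],[50,0]]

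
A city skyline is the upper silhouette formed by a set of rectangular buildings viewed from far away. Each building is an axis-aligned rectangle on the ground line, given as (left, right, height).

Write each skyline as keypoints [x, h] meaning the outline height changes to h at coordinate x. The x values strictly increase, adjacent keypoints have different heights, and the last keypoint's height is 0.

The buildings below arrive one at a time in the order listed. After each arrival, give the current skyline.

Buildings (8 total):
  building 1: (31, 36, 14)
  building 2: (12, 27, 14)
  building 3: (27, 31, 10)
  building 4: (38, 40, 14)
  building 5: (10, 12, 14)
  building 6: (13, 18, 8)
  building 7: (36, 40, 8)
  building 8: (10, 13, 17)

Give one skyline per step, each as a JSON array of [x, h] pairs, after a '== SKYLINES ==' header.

== SKYLINES ==
[[31,14],[36,0]]
[[12,14],[27,0],[31,14],[36,0]]
[[12,14],[27,10],[31,14],[36,0]]
[[12,14],[27,10],[31,14],[36,0],[38,14],[40,0]]
[[10,14],[27,10],[31,14],[36,0],[38,14],[40,0]]
[[10,14],[27,10],[31,14],[36,0],[38,14],[40,0]]
[[10,14],[27,10],[31,14],[36,8],[38,14],[40,0]]
[[10,17],[13,14],[27,10],[31,14],[36,8],[38,14],[40,0]]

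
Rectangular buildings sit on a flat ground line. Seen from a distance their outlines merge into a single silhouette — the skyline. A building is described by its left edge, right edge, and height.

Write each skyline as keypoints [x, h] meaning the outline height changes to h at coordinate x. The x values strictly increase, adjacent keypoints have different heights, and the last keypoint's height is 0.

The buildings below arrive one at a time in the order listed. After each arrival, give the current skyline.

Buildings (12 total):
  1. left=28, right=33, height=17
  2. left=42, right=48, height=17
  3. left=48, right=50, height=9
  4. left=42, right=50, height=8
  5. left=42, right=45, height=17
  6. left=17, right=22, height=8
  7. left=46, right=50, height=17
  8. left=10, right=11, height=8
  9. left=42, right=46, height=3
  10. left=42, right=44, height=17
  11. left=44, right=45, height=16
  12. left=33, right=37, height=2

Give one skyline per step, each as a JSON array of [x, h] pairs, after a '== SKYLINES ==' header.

== SKYLINES ==
[[28,17],[33,0]]
[[28,17],[33,0],[42,17],[48,0]]
[[28,17],[33,0],[42,17],[48,9],[50,0]]
[[28,17],[33,0],[42,17],[48,9],[50,0]]
[[28,17],[33,0],[42,17],[48,9],[50,0]]
[[17,8],[22,0],[28,17],[33,0],[42,17],[48,9],[50,0]]
[[17,8],[22,0],[28,17],[33,0],[42,17],[50,0]]
[[10,8],[11,0],[17,8],[22,0],[28,17],[33,0],[42,17],[50,0]]
[[10,8],[11,0],[17,8],[22,0],[28,17],[33,0],[42,17],[50,0]]
[[10,8],[11,0],[17,8],[22,0],[28,17],[33,0],[42,17],[50,0]]
[[10,8],[11,0],[17,8],[22,0],[28,17],[33,0],[42,17],[50,0]]
[[10,8],[11,0],[17,8],[22,0],[28,17],[33,2],[37,0],[42,17],[50,0]]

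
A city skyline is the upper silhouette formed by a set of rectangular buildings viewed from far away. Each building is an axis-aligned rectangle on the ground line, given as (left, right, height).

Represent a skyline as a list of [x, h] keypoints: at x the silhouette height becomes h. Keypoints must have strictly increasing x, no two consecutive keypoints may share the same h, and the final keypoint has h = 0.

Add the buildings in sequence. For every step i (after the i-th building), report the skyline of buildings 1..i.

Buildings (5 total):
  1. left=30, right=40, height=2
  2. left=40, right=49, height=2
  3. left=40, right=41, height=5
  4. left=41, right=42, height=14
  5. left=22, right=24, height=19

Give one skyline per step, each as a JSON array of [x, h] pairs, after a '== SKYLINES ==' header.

== SKYLINES ==
[[30,2],[40,0]]
[[30,2],[49,0]]
[[30,2],[40,5],[41,2],[49,0]]
[[30,2],[40,5],[41,14],[42,2],[49,0]]
[[22,19],[24,0],[30,2],[40,5],[41,14],[42,2],[49,0]]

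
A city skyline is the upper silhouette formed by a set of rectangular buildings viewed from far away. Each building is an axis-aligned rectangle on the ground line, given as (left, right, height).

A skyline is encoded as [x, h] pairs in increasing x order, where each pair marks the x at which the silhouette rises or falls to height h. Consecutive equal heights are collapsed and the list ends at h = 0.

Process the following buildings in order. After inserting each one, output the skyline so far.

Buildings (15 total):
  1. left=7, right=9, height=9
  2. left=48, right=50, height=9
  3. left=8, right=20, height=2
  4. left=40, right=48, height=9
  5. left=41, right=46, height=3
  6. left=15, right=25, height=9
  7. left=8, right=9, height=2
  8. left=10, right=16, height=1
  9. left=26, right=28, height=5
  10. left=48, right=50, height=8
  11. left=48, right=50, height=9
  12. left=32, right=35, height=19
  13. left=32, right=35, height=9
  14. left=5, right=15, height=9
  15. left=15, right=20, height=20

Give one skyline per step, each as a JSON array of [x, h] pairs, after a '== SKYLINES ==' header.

== SKYLINES ==
[[7,9],[9,0]]
[[7,9],[9,0],[48,9],[50,0]]
[[7,9],[9,2],[20,0],[48,9],[50,0]]
[[7,9],[9,2],[20,0],[40,9],[50,0]]
[[7,9],[9,2],[20,0],[40,9],[50,0]]
[[7,9],[9,2],[15,9],[25,0],[40,9],[50,0]]
[[7,9],[9,2],[15,9],[25,0],[40,9],[50,0]]
[[7,9],[9,2],[15,9],[25,0],[40,9],[50,0]]
[[7,9],[9,2],[15,9],[25,0],[26,5],[28,0],[40,9],[50,0]]
[[7,9],[9,2],[15,9],[25,0],[26,5],[28,0],[40,9],[50,0]]
[[7,9],[9,2],[15,9],[25,0],[26,5],[28,0],[40,9],[50,0]]
[[7,9],[9,2],[15,9],[25,0],[26,5],[28,0],[32,19],[35,0],[40,9],[50,0]]
[[7,9],[9,2],[15,9],[25,0],[26,5],[28,0],[32,19],[35,0],[40,9],[50,0]]
[[5,9],[25,0],[26,5],[28,0],[32,19],[35,0],[40,9],[50,0]]
[[5,9],[15,20],[20,9],[25,0],[26,5],[28,0],[32,19],[35,0],[40,9],[50,0]]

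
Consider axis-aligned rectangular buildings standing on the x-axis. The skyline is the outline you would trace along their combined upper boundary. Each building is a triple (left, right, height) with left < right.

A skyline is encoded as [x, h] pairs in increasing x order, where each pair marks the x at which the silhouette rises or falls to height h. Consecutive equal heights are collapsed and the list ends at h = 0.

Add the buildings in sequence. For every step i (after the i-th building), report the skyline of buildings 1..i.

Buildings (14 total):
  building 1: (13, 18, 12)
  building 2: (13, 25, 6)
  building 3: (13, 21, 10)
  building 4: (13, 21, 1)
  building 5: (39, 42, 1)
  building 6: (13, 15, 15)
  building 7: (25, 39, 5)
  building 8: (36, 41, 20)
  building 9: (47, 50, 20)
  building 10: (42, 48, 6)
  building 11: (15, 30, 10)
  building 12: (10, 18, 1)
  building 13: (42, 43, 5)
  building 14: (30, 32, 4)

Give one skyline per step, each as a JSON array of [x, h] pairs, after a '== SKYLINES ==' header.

== SKYLINES ==
[[13,12],[18,0]]
[[13,12],[18,6],[25,0]]
[[13,12],[18,10],[21,6],[25,0]]
[[13,12],[18,10],[21,6],[25,0]]
[[13,12],[18,10],[21,6],[25,0],[39,1],[42,0]]
[[13,15],[15,12],[18,10],[21,6],[25,0],[39,1],[42,0]]
[[13,15],[15,12],[18,10],[21,6],[25,5],[39,1],[42,0]]
[[13,15],[15,12],[18,10],[21,6],[25,5],[36,20],[41,1],[42,0]]
[[13,15],[15,12],[18,10],[21,6],[25,5],[36,20],[41,1],[42,0],[47,20],[50,0]]
[[13,15],[15,12],[18,10],[21,6],[25,5],[36,20],[41,1],[42,6],[47,20],[50,0]]
[[13,15],[15,12],[18,10],[30,5],[36,20],[41,1],[42,6],[47,20],[50,0]]
[[10,1],[13,15],[15,12],[18,10],[30,5],[36,20],[41,1],[42,6],[47,20],[50,0]]
[[10,1],[13,15],[15,12],[18,10],[30,5],[36,20],[41,1],[42,6],[47,20],[50,0]]
[[10,1],[13,15],[15,12],[18,10],[30,5],[36,20],[41,1],[42,6],[47,20],[50,0]]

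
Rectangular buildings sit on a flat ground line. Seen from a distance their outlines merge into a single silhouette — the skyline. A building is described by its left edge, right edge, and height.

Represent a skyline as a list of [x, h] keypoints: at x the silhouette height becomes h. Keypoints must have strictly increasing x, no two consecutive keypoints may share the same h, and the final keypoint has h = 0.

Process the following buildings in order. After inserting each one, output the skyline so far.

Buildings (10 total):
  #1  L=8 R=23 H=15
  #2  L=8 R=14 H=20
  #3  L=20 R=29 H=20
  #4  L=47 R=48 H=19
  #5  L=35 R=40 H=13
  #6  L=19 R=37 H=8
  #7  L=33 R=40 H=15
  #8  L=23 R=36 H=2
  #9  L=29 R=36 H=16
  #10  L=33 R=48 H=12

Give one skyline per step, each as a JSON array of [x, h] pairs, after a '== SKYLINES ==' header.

== SKYLINES ==
[[8,15],[23,0]]
[[8,20],[14,15],[23,0]]
[[8,20],[14,15],[20,20],[29,0]]
[[8,20],[14,15],[20,20],[29,0],[47,19],[48,0]]
[[8,20],[14,15],[20,20],[29,0],[35,13],[40,0],[47,19],[48,0]]
[[8,20],[14,15],[20,20],[29,8],[35,13],[40,0],[47,19],[48,0]]
[[8,20],[14,15],[20,20],[29,8],[33,15],[40,0],[47,19],[48,0]]
[[8,20],[14,15],[20,20],[29,8],[33,15],[40,0],[47,19],[48,0]]
[[8,20],[14,15],[20,20],[29,16],[36,15],[40,0],[47,19],[48,0]]
[[8,20],[14,15],[20,20],[29,16],[36,15],[40,12],[47,19],[48,0]]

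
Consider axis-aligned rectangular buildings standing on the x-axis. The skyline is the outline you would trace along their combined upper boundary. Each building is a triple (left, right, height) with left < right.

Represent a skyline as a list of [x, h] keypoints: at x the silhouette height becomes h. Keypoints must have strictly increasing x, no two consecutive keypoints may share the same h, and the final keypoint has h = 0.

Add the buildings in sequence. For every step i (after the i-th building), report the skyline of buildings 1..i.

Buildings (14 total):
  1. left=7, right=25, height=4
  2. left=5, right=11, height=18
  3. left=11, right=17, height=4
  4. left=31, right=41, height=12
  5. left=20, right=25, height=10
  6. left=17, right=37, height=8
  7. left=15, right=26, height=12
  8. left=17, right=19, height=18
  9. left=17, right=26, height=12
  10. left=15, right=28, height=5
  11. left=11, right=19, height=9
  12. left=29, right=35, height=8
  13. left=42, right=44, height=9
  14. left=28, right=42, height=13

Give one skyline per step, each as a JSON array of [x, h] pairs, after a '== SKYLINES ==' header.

== SKYLINES ==
[[7,4],[25,0]]
[[5,18],[11,4],[25,0]]
[[5,18],[11,4],[25,0]]
[[5,18],[11,4],[25,0],[31,12],[41,0]]
[[5,18],[11,4],[20,10],[25,0],[31,12],[41,0]]
[[5,18],[11,4],[17,8],[20,10],[25,8],[31,12],[41,0]]
[[5,18],[11,4],[15,12],[26,8],[31,12],[41,0]]
[[5,18],[11,4],[15,12],[17,18],[19,12],[26,8],[31,12],[41,0]]
[[5,18],[11,4],[15,12],[17,18],[19,12],[26,8],[31,12],[41,0]]
[[5,18],[11,4],[15,12],[17,18],[19,12],[26,8],[31,12],[41,0]]
[[5,18],[11,9],[15,12],[17,18],[19,12],[26,8],[31,12],[41,0]]
[[5,18],[11,9],[15,12],[17,18],[19,12],[26,8],[31,12],[41,0]]
[[5,18],[11,9],[15,12],[17,18],[19,12],[26,8],[31,12],[41,0],[42,9],[44,0]]
[[5,18],[11,9],[15,12],[17,18],[19,12],[26,8],[28,13],[42,9],[44,0]]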